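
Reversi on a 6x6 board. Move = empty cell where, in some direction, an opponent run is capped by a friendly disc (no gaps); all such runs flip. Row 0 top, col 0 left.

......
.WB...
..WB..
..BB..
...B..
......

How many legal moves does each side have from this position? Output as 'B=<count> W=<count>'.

-- B to move --
(0,0): flips 2 -> legal
(0,1): no bracket -> illegal
(0,2): no bracket -> illegal
(1,0): flips 1 -> legal
(1,3): no bracket -> illegal
(2,0): no bracket -> illegal
(2,1): flips 1 -> legal
(3,1): no bracket -> illegal
B mobility = 3
-- W to move --
(0,1): no bracket -> illegal
(0,2): flips 1 -> legal
(0,3): no bracket -> illegal
(1,3): flips 1 -> legal
(1,4): no bracket -> illegal
(2,1): no bracket -> illegal
(2,4): flips 1 -> legal
(3,1): no bracket -> illegal
(3,4): no bracket -> illegal
(4,1): no bracket -> illegal
(4,2): flips 1 -> legal
(4,4): flips 1 -> legal
(5,2): no bracket -> illegal
(5,3): no bracket -> illegal
(5,4): no bracket -> illegal
W mobility = 5

Answer: B=3 W=5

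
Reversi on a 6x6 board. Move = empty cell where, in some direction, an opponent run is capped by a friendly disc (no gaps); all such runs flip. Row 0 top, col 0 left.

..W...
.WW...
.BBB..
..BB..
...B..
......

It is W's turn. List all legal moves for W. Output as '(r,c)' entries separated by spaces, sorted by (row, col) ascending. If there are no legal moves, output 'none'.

Answer: (3,0) (3,1) (3,4) (4,2) (4,4)

Derivation:
(1,0): no bracket -> illegal
(1,3): no bracket -> illegal
(1,4): no bracket -> illegal
(2,0): no bracket -> illegal
(2,4): no bracket -> illegal
(3,0): flips 1 -> legal
(3,1): flips 1 -> legal
(3,4): flips 1 -> legal
(4,1): no bracket -> illegal
(4,2): flips 2 -> legal
(4,4): flips 2 -> legal
(5,2): no bracket -> illegal
(5,3): no bracket -> illegal
(5,4): no bracket -> illegal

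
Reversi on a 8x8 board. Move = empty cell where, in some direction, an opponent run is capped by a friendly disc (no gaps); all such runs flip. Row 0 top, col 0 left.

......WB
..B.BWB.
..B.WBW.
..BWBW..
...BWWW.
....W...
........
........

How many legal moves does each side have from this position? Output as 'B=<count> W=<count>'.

Answer: B=9 W=9

Derivation:
-- B to move --
(0,4): no bracket -> illegal
(0,5): flips 2 -> legal
(1,3): no bracket -> illegal
(1,7): no bracket -> illegal
(2,3): flips 2 -> legal
(2,7): flips 1 -> legal
(3,6): flips 2 -> legal
(3,7): no bracket -> illegal
(4,2): no bracket -> illegal
(4,7): flips 3 -> legal
(5,3): no bracket -> illegal
(5,5): flips 4 -> legal
(5,6): flips 1 -> legal
(5,7): no bracket -> illegal
(6,3): no bracket -> illegal
(6,4): flips 2 -> legal
(6,5): flips 1 -> legal
B mobility = 9
-- W to move --
(0,1): no bracket -> illegal
(0,2): no bracket -> illegal
(0,3): no bracket -> illegal
(0,4): flips 1 -> legal
(0,5): no bracket -> illegal
(1,1): flips 1 -> legal
(1,3): flips 1 -> legal
(1,7): flips 1 -> legal
(2,1): flips 2 -> legal
(2,3): flips 1 -> legal
(2,7): no bracket -> illegal
(3,1): flips 1 -> legal
(3,6): no bracket -> illegal
(4,1): no bracket -> illegal
(4,2): flips 1 -> legal
(5,2): no bracket -> illegal
(5,3): flips 1 -> legal
W mobility = 9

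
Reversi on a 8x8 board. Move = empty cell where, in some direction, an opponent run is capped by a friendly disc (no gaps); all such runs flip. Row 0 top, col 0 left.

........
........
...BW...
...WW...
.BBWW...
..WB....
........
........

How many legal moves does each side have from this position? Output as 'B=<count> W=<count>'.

-- B to move --
(1,3): no bracket -> illegal
(1,4): no bracket -> illegal
(1,5): flips 2 -> legal
(2,2): no bracket -> illegal
(2,5): flips 1 -> legal
(3,2): no bracket -> illegal
(3,5): flips 1 -> legal
(4,5): flips 3 -> legal
(5,1): flips 1 -> legal
(5,4): no bracket -> illegal
(5,5): no bracket -> illegal
(6,1): no bracket -> illegal
(6,2): flips 1 -> legal
(6,3): flips 1 -> legal
B mobility = 7
-- W to move --
(1,2): flips 1 -> legal
(1,3): flips 1 -> legal
(1,4): no bracket -> illegal
(2,2): flips 1 -> legal
(3,0): flips 1 -> legal
(3,1): no bracket -> illegal
(3,2): flips 1 -> legal
(4,0): flips 2 -> legal
(5,0): no bracket -> illegal
(5,1): flips 1 -> legal
(5,4): flips 1 -> legal
(6,2): flips 1 -> legal
(6,3): flips 1 -> legal
(6,4): no bracket -> illegal
W mobility = 10

Answer: B=7 W=10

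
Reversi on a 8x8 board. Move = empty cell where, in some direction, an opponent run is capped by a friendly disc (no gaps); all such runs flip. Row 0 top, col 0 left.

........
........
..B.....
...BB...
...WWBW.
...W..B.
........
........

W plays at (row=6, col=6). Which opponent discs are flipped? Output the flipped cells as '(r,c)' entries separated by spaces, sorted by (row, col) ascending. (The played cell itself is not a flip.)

Answer: (5,6)

Derivation:
Dir NW: first cell '.' (not opp) -> no flip
Dir N: opp run (5,6) capped by W -> flip
Dir NE: first cell '.' (not opp) -> no flip
Dir W: first cell '.' (not opp) -> no flip
Dir E: first cell '.' (not opp) -> no flip
Dir SW: first cell '.' (not opp) -> no flip
Dir S: first cell '.' (not opp) -> no flip
Dir SE: first cell '.' (not opp) -> no flip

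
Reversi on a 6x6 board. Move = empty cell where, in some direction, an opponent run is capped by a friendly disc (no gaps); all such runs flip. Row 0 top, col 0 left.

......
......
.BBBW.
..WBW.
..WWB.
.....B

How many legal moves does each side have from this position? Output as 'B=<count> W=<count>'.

-- B to move --
(1,3): no bracket -> illegal
(1,4): flips 2 -> legal
(1,5): flips 1 -> legal
(2,5): flips 1 -> legal
(3,1): flips 1 -> legal
(3,5): flips 1 -> legal
(4,1): flips 3 -> legal
(4,5): flips 1 -> legal
(5,1): flips 1 -> legal
(5,2): flips 2 -> legal
(5,3): flips 1 -> legal
(5,4): flips 2 -> legal
B mobility = 11
-- W to move --
(1,0): flips 1 -> legal
(1,1): no bracket -> illegal
(1,2): flips 2 -> legal
(1,3): flips 2 -> legal
(1,4): flips 1 -> legal
(2,0): flips 3 -> legal
(3,0): no bracket -> illegal
(3,1): no bracket -> illegal
(3,5): no bracket -> illegal
(4,5): flips 1 -> legal
(5,3): no bracket -> illegal
(5,4): flips 1 -> legal
W mobility = 7

Answer: B=11 W=7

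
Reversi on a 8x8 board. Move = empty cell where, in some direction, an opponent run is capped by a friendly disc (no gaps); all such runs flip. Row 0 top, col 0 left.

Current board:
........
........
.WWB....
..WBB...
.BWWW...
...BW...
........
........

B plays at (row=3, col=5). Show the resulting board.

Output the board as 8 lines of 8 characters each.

Place B at (3,5); scan 8 dirs for brackets.
Dir NW: first cell '.' (not opp) -> no flip
Dir N: first cell '.' (not opp) -> no flip
Dir NE: first cell '.' (not opp) -> no flip
Dir W: first cell 'B' (not opp) -> no flip
Dir E: first cell '.' (not opp) -> no flip
Dir SW: opp run (4,4) capped by B -> flip
Dir S: first cell '.' (not opp) -> no flip
Dir SE: first cell '.' (not opp) -> no flip
All flips: (4,4)

Answer: ........
........
.WWB....
..WBBB..
.BWWB...
...BW...
........
........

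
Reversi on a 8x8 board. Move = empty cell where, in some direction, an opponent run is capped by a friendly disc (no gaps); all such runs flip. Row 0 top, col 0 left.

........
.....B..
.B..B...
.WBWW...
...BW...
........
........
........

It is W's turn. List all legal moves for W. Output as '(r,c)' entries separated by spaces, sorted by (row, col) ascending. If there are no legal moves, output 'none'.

(0,4): no bracket -> illegal
(0,5): no bracket -> illegal
(0,6): flips 2 -> legal
(1,0): no bracket -> illegal
(1,1): flips 1 -> legal
(1,2): no bracket -> illegal
(1,3): no bracket -> illegal
(1,4): flips 1 -> legal
(1,6): no bracket -> illegal
(2,0): no bracket -> illegal
(2,2): no bracket -> illegal
(2,3): no bracket -> illegal
(2,5): no bracket -> illegal
(2,6): no bracket -> illegal
(3,0): no bracket -> illegal
(3,5): no bracket -> illegal
(4,1): no bracket -> illegal
(4,2): flips 1 -> legal
(5,2): flips 1 -> legal
(5,3): flips 1 -> legal
(5,4): no bracket -> illegal

Answer: (0,6) (1,1) (1,4) (4,2) (5,2) (5,3)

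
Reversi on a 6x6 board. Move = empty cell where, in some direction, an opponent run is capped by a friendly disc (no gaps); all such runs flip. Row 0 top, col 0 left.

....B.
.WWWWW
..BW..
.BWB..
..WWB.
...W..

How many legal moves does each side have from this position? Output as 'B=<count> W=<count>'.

-- B to move --
(0,0): flips 1 -> legal
(0,1): no bracket -> illegal
(0,2): flips 1 -> legal
(0,3): flips 2 -> legal
(0,5): no bracket -> illegal
(1,0): no bracket -> illegal
(2,0): no bracket -> illegal
(2,1): no bracket -> illegal
(2,4): flips 2 -> legal
(2,5): no bracket -> illegal
(3,4): no bracket -> illegal
(4,1): flips 2 -> legal
(5,1): flips 1 -> legal
(5,2): flips 2 -> legal
(5,4): no bracket -> illegal
B mobility = 7
-- W to move --
(0,3): no bracket -> illegal
(0,5): no bracket -> illegal
(2,0): flips 1 -> legal
(2,1): flips 1 -> legal
(2,4): flips 1 -> legal
(3,0): flips 1 -> legal
(3,4): flips 1 -> legal
(3,5): flips 1 -> legal
(4,0): flips 2 -> legal
(4,1): no bracket -> illegal
(4,5): flips 1 -> legal
(5,4): no bracket -> illegal
(5,5): flips 3 -> legal
W mobility = 9

Answer: B=7 W=9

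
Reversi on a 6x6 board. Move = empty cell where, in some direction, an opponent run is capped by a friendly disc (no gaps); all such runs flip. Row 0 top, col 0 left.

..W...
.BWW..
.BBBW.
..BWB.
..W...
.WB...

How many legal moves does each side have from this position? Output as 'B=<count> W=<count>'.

-- B to move --
(0,1): flips 1 -> legal
(0,3): flips 2 -> legal
(0,4): flips 1 -> legal
(1,4): flips 3 -> legal
(1,5): no bracket -> illegal
(2,5): flips 1 -> legal
(3,1): no bracket -> illegal
(3,5): no bracket -> illegal
(4,0): no bracket -> illegal
(4,1): no bracket -> illegal
(4,3): flips 1 -> legal
(4,4): flips 1 -> legal
(5,0): flips 1 -> legal
(5,3): no bracket -> illegal
B mobility = 8
-- W to move --
(0,0): flips 2 -> legal
(0,1): no bracket -> illegal
(1,0): flips 1 -> legal
(1,4): no bracket -> illegal
(2,0): flips 4 -> legal
(2,5): no bracket -> illegal
(3,0): flips 1 -> legal
(3,1): flips 2 -> legal
(3,5): flips 1 -> legal
(4,1): no bracket -> illegal
(4,3): no bracket -> illegal
(4,4): flips 1 -> legal
(4,5): flips 2 -> legal
(5,3): flips 1 -> legal
W mobility = 9

Answer: B=8 W=9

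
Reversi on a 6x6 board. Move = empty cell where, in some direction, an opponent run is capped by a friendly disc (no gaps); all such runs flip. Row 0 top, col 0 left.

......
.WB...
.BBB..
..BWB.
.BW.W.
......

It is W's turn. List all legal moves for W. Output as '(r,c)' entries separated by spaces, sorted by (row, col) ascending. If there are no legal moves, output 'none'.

Answer: (0,2) (1,3) (2,4) (3,1) (3,5) (4,0)

Derivation:
(0,1): no bracket -> illegal
(0,2): flips 3 -> legal
(0,3): no bracket -> illegal
(1,0): no bracket -> illegal
(1,3): flips 2 -> legal
(1,4): no bracket -> illegal
(2,0): no bracket -> illegal
(2,4): flips 1 -> legal
(2,5): no bracket -> illegal
(3,0): no bracket -> illegal
(3,1): flips 2 -> legal
(3,5): flips 1 -> legal
(4,0): flips 1 -> legal
(4,3): no bracket -> illegal
(4,5): no bracket -> illegal
(5,0): no bracket -> illegal
(5,1): no bracket -> illegal
(5,2): no bracket -> illegal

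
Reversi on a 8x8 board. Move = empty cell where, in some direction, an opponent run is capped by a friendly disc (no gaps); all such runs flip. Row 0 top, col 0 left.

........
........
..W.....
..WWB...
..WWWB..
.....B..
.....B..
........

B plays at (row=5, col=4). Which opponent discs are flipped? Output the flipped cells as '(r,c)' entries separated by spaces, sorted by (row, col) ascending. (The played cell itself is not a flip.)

Answer: (4,4)

Derivation:
Dir NW: opp run (4,3) (3,2), next='.' -> no flip
Dir N: opp run (4,4) capped by B -> flip
Dir NE: first cell 'B' (not opp) -> no flip
Dir W: first cell '.' (not opp) -> no flip
Dir E: first cell 'B' (not opp) -> no flip
Dir SW: first cell '.' (not opp) -> no flip
Dir S: first cell '.' (not opp) -> no flip
Dir SE: first cell 'B' (not opp) -> no flip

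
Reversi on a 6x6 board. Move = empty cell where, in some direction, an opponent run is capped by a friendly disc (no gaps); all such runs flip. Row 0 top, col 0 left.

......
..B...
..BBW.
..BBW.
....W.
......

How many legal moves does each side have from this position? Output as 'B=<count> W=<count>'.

Answer: B=5 W=5

Derivation:
-- B to move --
(1,3): no bracket -> illegal
(1,4): no bracket -> illegal
(1,5): flips 1 -> legal
(2,5): flips 1 -> legal
(3,5): flips 1 -> legal
(4,3): no bracket -> illegal
(4,5): flips 1 -> legal
(5,3): no bracket -> illegal
(5,4): no bracket -> illegal
(5,5): flips 1 -> legal
B mobility = 5
-- W to move --
(0,1): flips 2 -> legal
(0,2): no bracket -> illegal
(0,3): no bracket -> illegal
(1,1): flips 2 -> legal
(1,3): no bracket -> illegal
(1,4): no bracket -> illegal
(2,1): flips 2 -> legal
(3,1): flips 2 -> legal
(4,1): no bracket -> illegal
(4,2): flips 1 -> legal
(4,3): no bracket -> illegal
W mobility = 5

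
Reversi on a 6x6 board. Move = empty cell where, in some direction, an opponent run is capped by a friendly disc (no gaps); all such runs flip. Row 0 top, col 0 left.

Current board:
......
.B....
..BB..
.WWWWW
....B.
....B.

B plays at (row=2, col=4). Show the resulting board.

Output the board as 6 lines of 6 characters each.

Answer: ......
.B....
..BBB.
.WWWBW
....B.
....B.

Derivation:
Place B at (2,4); scan 8 dirs for brackets.
Dir NW: first cell '.' (not opp) -> no flip
Dir N: first cell '.' (not opp) -> no flip
Dir NE: first cell '.' (not opp) -> no flip
Dir W: first cell 'B' (not opp) -> no flip
Dir E: first cell '.' (not opp) -> no flip
Dir SW: opp run (3,3), next='.' -> no flip
Dir S: opp run (3,4) capped by B -> flip
Dir SE: opp run (3,5), next=edge -> no flip
All flips: (3,4)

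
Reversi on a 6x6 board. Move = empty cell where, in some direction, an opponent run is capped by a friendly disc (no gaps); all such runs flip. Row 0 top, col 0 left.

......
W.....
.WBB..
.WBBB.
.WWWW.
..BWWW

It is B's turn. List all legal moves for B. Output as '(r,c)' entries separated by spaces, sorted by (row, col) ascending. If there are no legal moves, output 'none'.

Answer: (2,0) (3,0) (4,0) (5,0) (5,1)

Derivation:
(0,0): no bracket -> illegal
(0,1): no bracket -> illegal
(1,1): no bracket -> illegal
(1,2): no bracket -> illegal
(2,0): flips 1 -> legal
(3,0): flips 2 -> legal
(3,5): no bracket -> illegal
(4,0): flips 1 -> legal
(4,5): no bracket -> illegal
(5,0): flips 1 -> legal
(5,1): flips 1 -> legal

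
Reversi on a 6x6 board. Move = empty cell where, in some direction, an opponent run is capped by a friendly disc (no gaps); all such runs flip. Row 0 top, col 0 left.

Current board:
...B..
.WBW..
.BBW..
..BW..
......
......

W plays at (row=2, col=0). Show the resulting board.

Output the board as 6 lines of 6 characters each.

Place W at (2,0); scan 8 dirs for brackets.
Dir NW: edge -> no flip
Dir N: first cell '.' (not opp) -> no flip
Dir NE: first cell 'W' (not opp) -> no flip
Dir W: edge -> no flip
Dir E: opp run (2,1) (2,2) capped by W -> flip
Dir SW: edge -> no flip
Dir S: first cell '.' (not opp) -> no flip
Dir SE: first cell '.' (not opp) -> no flip
All flips: (2,1) (2,2)

Answer: ...B..
.WBW..
WWWW..
..BW..
......
......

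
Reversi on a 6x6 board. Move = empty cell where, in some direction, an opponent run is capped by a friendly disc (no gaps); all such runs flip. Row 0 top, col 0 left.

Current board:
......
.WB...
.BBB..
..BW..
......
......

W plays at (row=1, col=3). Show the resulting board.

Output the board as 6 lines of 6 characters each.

Answer: ......
.WWW..
.BBW..
..BW..
......
......

Derivation:
Place W at (1,3); scan 8 dirs for brackets.
Dir NW: first cell '.' (not opp) -> no flip
Dir N: first cell '.' (not opp) -> no flip
Dir NE: first cell '.' (not opp) -> no flip
Dir W: opp run (1,2) capped by W -> flip
Dir E: first cell '.' (not opp) -> no flip
Dir SW: opp run (2,2), next='.' -> no flip
Dir S: opp run (2,3) capped by W -> flip
Dir SE: first cell '.' (not opp) -> no flip
All flips: (1,2) (2,3)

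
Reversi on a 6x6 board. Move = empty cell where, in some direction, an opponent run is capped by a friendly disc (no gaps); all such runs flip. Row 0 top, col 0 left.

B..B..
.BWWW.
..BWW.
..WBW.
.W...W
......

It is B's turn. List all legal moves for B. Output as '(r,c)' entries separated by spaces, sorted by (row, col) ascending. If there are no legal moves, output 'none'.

Answer: (0,2) (0,4) (1,5) (2,1) (2,5) (3,1) (3,5) (4,2)

Derivation:
(0,1): no bracket -> illegal
(0,2): flips 1 -> legal
(0,4): flips 1 -> legal
(0,5): no bracket -> illegal
(1,5): flips 4 -> legal
(2,1): flips 1 -> legal
(2,5): flips 3 -> legal
(3,0): no bracket -> illegal
(3,1): flips 1 -> legal
(3,5): flips 1 -> legal
(4,0): no bracket -> illegal
(4,2): flips 1 -> legal
(4,3): no bracket -> illegal
(4,4): no bracket -> illegal
(5,0): no bracket -> illegal
(5,1): no bracket -> illegal
(5,2): no bracket -> illegal
(5,4): no bracket -> illegal
(5,5): no bracket -> illegal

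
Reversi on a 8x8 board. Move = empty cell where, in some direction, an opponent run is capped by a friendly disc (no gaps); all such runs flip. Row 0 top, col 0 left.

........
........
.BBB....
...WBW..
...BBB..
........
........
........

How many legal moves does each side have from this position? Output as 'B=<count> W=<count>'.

-- B to move --
(2,4): no bracket -> illegal
(2,5): flips 1 -> legal
(2,6): flips 1 -> legal
(3,2): flips 1 -> legal
(3,6): flips 1 -> legal
(4,2): no bracket -> illegal
(4,6): no bracket -> illegal
B mobility = 4
-- W to move --
(1,0): no bracket -> illegal
(1,1): flips 1 -> legal
(1,2): no bracket -> illegal
(1,3): flips 1 -> legal
(1,4): no bracket -> illegal
(2,0): no bracket -> illegal
(2,4): no bracket -> illegal
(2,5): no bracket -> illegal
(3,0): no bracket -> illegal
(3,1): no bracket -> illegal
(3,2): no bracket -> illegal
(3,6): no bracket -> illegal
(4,2): no bracket -> illegal
(4,6): no bracket -> illegal
(5,2): no bracket -> illegal
(5,3): flips 2 -> legal
(5,4): no bracket -> illegal
(5,5): flips 2 -> legal
(5,6): no bracket -> illegal
W mobility = 4

Answer: B=4 W=4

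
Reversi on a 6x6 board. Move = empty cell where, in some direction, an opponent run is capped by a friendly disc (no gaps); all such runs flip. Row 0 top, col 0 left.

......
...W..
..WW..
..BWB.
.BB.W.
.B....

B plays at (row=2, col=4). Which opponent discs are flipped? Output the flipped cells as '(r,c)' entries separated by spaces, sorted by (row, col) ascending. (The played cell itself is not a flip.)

Answer: (3,3)

Derivation:
Dir NW: opp run (1,3), next='.' -> no flip
Dir N: first cell '.' (not opp) -> no flip
Dir NE: first cell '.' (not opp) -> no flip
Dir W: opp run (2,3) (2,2), next='.' -> no flip
Dir E: first cell '.' (not opp) -> no flip
Dir SW: opp run (3,3) capped by B -> flip
Dir S: first cell 'B' (not opp) -> no flip
Dir SE: first cell '.' (not opp) -> no flip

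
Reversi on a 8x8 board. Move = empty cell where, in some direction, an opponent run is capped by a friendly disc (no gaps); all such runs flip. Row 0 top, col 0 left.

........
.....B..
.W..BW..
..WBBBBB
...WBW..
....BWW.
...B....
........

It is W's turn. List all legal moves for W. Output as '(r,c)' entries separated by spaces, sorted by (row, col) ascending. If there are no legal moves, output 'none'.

Answer: (0,5) (2,2) (2,3) (2,7) (4,7) (5,3) (6,5) (7,2)

Derivation:
(0,4): no bracket -> illegal
(0,5): flips 1 -> legal
(0,6): no bracket -> illegal
(1,3): no bracket -> illegal
(1,4): no bracket -> illegal
(1,6): no bracket -> illegal
(2,2): flips 2 -> legal
(2,3): flips 3 -> legal
(2,6): no bracket -> illegal
(2,7): flips 1 -> legal
(4,2): no bracket -> illegal
(4,6): no bracket -> illegal
(4,7): flips 1 -> legal
(5,2): no bracket -> illegal
(5,3): flips 1 -> legal
(6,2): no bracket -> illegal
(6,4): no bracket -> illegal
(6,5): flips 1 -> legal
(7,2): flips 2 -> legal
(7,3): no bracket -> illegal
(7,4): no bracket -> illegal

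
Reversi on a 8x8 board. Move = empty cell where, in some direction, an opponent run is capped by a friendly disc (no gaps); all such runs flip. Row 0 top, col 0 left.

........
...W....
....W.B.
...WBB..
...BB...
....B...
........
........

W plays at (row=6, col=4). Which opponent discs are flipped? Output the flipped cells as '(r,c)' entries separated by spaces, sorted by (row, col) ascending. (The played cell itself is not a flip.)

Dir NW: first cell '.' (not opp) -> no flip
Dir N: opp run (5,4) (4,4) (3,4) capped by W -> flip
Dir NE: first cell '.' (not opp) -> no flip
Dir W: first cell '.' (not opp) -> no flip
Dir E: first cell '.' (not opp) -> no flip
Dir SW: first cell '.' (not opp) -> no flip
Dir S: first cell '.' (not opp) -> no flip
Dir SE: first cell '.' (not opp) -> no flip

Answer: (3,4) (4,4) (5,4)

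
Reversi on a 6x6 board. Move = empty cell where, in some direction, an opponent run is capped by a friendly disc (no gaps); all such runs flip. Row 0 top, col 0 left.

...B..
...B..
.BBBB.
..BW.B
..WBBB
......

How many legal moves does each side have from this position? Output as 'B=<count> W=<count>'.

-- B to move --
(3,1): no bracket -> illegal
(3,4): flips 1 -> legal
(4,1): flips 1 -> legal
(5,1): flips 2 -> legal
(5,2): flips 1 -> legal
(5,3): no bracket -> illegal
B mobility = 4
-- W to move --
(0,2): no bracket -> illegal
(0,4): no bracket -> illegal
(1,0): no bracket -> illegal
(1,1): flips 1 -> legal
(1,2): flips 2 -> legal
(1,4): no bracket -> illegal
(1,5): flips 1 -> legal
(2,0): no bracket -> illegal
(2,5): no bracket -> illegal
(3,0): no bracket -> illegal
(3,1): flips 1 -> legal
(3,4): no bracket -> illegal
(4,1): no bracket -> illegal
(5,2): no bracket -> illegal
(5,3): flips 1 -> legal
(5,4): no bracket -> illegal
(5,5): flips 1 -> legal
W mobility = 6

Answer: B=4 W=6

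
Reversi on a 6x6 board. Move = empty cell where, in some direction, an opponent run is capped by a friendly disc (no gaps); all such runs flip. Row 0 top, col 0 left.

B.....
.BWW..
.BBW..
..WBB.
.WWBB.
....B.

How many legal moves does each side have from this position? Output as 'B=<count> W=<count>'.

Answer: B=10 W=8

Derivation:
-- B to move --
(0,1): flips 2 -> legal
(0,2): flips 1 -> legal
(0,3): flips 3 -> legal
(0,4): flips 1 -> legal
(1,4): flips 2 -> legal
(2,4): flips 1 -> legal
(3,0): no bracket -> illegal
(3,1): flips 1 -> legal
(4,0): flips 2 -> legal
(5,0): no bracket -> illegal
(5,1): flips 1 -> legal
(5,2): flips 2 -> legal
(5,3): no bracket -> illegal
B mobility = 10
-- W to move --
(0,1): no bracket -> illegal
(0,2): no bracket -> illegal
(1,0): flips 2 -> legal
(2,0): flips 2 -> legal
(2,4): flips 1 -> legal
(2,5): no bracket -> illegal
(3,0): flips 1 -> legal
(3,1): flips 1 -> legal
(3,5): flips 2 -> legal
(4,5): flips 3 -> legal
(5,2): no bracket -> illegal
(5,3): flips 2 -> legal
(5,5): no bracket -> illegal
W mobility = 8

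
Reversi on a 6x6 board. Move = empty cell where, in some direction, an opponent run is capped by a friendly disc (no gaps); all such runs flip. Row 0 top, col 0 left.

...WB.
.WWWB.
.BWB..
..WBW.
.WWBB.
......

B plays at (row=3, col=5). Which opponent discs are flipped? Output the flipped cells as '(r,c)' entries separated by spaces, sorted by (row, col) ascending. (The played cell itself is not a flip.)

Dir NW: first cell '.' (not opp) -> no flip
Dir N: first cell '.' (not opp) -> no flip
Dir NE: edge -> no flip
Dir W: opp run (3,4) capped by B -> flip
Dir E: edge -> no flip
Dir SW: first cell 'B' (not opp) -> no flip
Dir S: first cell '.' (not opp) -> no flip
Dir SE: edge -> no flip

Answer: (3,4)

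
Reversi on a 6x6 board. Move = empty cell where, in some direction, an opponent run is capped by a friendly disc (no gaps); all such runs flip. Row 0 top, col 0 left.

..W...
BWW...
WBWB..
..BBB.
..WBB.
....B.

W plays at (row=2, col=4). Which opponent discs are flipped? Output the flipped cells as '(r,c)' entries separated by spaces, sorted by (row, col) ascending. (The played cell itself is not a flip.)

Dir NW: first cell '.' (not opp) -> no flip
Dir N: first cell '.' (not opp) -> no flip
Dir NE: first cell '.' (not opp) -> no flip
Dir W: opp run (2,3) capped by W -> flip
Dir E: first cell '.' (not opp) -> no flip
Dir SW: opp run (3,3) capped by W -> flip
Dir S: opp run (3,4) (4,4) (5,4), next=edge -> no flip
Dir SE: first cell '.' (not opp) -> no flip

Answer: (2,3) (3,3)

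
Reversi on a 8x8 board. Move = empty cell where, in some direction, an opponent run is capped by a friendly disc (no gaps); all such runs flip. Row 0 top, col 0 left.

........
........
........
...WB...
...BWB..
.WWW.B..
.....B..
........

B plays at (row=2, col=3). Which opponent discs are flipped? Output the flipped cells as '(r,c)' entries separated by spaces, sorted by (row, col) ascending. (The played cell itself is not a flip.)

Answer: (3,3)

Derivation:
Dir NW: first cell '.' (not opp) -> no flip
Dir N: first cell '.' (not opp) -> no flip
Dir NE: first cell '.' (not opp) -> no flip
Dir W: first cell '.' (not opp) -> no flip
Dir E: first cell '.' (not opp) -> no flip
Dir SW: first cell '.' (not opp) -> no flip
Dir S: opp run (3,3) capped by B -> flip
Dir SE: first cell 'B' (not opp) -> no flip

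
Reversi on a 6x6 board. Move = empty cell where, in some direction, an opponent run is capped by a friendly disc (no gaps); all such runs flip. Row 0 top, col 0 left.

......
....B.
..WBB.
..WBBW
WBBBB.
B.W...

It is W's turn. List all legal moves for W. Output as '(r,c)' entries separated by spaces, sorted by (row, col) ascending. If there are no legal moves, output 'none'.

Answer: (0,5) (1,3) (2,5) (3,0) (4,5) (5,3) (5,4) (5,5)

Derivation:
(0,3): no bracket -> illegal
(0,4): no bracket -> illegal
(0,5): flips 2 -> legal
(1,2): no bracket -> illegal
(1,3): flips 1 -> legal
(1,5): no bracket -> illegal
(2,5): flips 4 -> legal
(3,0): flips 1 -> legal
(3,1): no bracket -> illegal
(4,5): flips 4 -> legal
(5,1): no bracket -> illegal
(5,3): flips 1 -> legal
(5,4): flips 1 -> legal
(5,5): flips 2 -> legal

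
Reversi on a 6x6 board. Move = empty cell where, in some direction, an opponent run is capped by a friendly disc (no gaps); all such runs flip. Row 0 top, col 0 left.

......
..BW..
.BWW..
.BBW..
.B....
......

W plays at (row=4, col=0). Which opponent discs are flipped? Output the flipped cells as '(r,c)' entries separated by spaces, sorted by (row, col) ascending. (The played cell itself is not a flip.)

Dir NW: edge -> no flip
Dir N: first cell '.' (not opp) -> no flip
Dir NE: opp run (3,1) capped by W -> flip
Dir W: edge -> no flip
Dir E: opp run (4,1), next='.' -> no flip
Dir SW: edge -> no flip
Dir S: first cell '.' (not opp) -> no flip
Dir SE: first cell '.' (not opp) -> no flip

Answer: (3,1)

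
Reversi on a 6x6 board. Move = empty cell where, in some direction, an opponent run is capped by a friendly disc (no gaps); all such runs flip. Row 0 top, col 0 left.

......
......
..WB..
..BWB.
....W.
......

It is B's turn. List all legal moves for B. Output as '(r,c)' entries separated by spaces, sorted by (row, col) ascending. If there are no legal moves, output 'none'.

Answer: (1,2) (2,1) (4,3) (5,4)

Derivation:
(1,1): no bracket -> illegal
(1,2): flips 1 -> legal
(1,3): no bracket -> illegal
(2,1): flips 1 -> legal
(2,4): no bracket -> illegal
(3,1): no bracket -> illegal
(3,5): no bracket -> illegal
(4,2): no bracket -> illegal
(4,3): flips 1 -> legal
(4,5): no bracket -> illegal
(5,3): no bracket -> illegal
(5,4): flips 1 -> legal
(5,5): no bracket -> illegal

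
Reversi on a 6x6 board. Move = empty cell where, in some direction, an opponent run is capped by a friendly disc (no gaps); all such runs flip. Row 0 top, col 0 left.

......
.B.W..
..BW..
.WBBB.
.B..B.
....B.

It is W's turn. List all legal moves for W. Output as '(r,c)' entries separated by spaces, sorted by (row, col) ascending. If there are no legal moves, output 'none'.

Answer: (2,1) (3,5) (4,3) (4,5) (5,0) (5,1)

Derivation:
(0,0): no bracket -> illegal
(0,1): no bracket -> illegal
(0,2): no bracket -> illegal
(1,0): no bracket -> illegal
(1,2): no bracket -> illegal
(2,0): no bracket -> illegal
(2,1): flips 1 -> legal
(2,4): no bracket -> illegal
(2,5): no bracket -> illegal
(3,0): no bracket -> illegal
(3,5): flips 3 -> legal
(4,0): no bracket -> illegal
(4,2): no bracket -> illegal
(4,3): flips 1 -> legal
(4,5): flips 1 -> legal
(5,0): flips 2 -> legal
(5,1): flips 1 -> legal
(5,2): no bracket -> illegal
(5,3): no bracket -> illegal
(5,5): no bracket -> illegal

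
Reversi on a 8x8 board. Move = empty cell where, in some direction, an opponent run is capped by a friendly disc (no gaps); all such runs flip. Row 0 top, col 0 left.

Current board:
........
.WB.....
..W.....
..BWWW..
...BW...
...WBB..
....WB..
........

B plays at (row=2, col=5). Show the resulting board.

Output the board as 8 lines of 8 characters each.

Place B at (2,5); scan 8 dirs for brackets.
Dir NW: first cell '.' (not opp) -> no flip
Dir N: first cell '.' (not opp) -> no flip
Dir NE: first cell '.' (not opp) -> no flip
Dir W: first cell '.' (not opp) -> no flip
Dir E: first cell '.' (not opp) -> no flip
Dir SW: opp run (3,4) capped by B -> flip
Dir S: opp run (3,5), next='.' -> no flip
Dir SE: first cell '.' (not opp) -> no flip
All flips: (3,4)

Answer: ........
.WB.....
..W..B..
..BWBW..
...BW...
...WBB..
....WB..
........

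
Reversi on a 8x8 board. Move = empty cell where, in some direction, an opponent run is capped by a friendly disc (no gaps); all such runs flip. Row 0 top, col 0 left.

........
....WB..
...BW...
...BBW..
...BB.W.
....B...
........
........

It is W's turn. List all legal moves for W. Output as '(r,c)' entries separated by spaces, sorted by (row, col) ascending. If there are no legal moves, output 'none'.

Answer: (0,6) (1,6) (2,2) (3,2) (4,2) (5,3) (6,4)

Derivation:
(0,4): no bracket -> illegal
(0,5): no bracket -> illegal
(0,6): flips 1 -> legal
(1,2): no bracket -> illegal
(1,3): no bracket -> illegal
(1,6): flips 1 -> legal
(2,2): flips 1 -> legal
(2,5): no bracket -> illegal
(2,6): no bracket -> illegal
(3,2): flips 3 -> legal
(4,2): flips 1 -> legal
(4,5): no bracket -> illegal
(5,2): no bracket -> illegal
(5,3): flips 1 -> legal
(5,5): no bracket -> illegal
(6,3): no bracket -> illegal
(6,4): flips 3 -> legal
(6,5): no bracket -> illegal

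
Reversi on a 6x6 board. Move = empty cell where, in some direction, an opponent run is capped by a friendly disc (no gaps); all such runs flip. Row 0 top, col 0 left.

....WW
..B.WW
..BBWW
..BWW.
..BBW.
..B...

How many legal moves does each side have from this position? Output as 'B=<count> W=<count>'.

Answer: B=3 W=8

Derivation:
-- B to move --
(0,3): no bracket -> illegal
(1,3): no bracket -> illegal
(3,5): flips 2 -> legal
(4,5): flips 2 -> legal
(5,3): no bracket -> illegal
(5,4): no bracket -> illegal
(5,5): flips 2 -> legal
B mobility = 3
-- W to move --
(0,1): flips 2 -> legal
(0,2): no bracket -> illegal
(0,3): no bracket -> illegal
(1,1): flips 1 -> legal
(1,3): flips 1 -> legal
(2,1): flips 2 -> legal
(3,1): flips 1 -> legal
(4,1): flips 4 -> legal
(5,1): flips 1 -> legal
(5,3): flips 1 -> legal
(5,4): no bracket -> illegal
W mobility = 8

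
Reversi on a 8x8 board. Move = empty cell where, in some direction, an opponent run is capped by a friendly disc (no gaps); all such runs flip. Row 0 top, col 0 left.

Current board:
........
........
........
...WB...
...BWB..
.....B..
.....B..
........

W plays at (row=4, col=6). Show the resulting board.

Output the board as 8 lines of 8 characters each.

Answer: ........
........
........
...WB...
...BWWW.
.....B..
.....B..
........

Derivation:
Place W at (4,6); scan 8 dirs for brackets.
Dir NW: first cell '.' (not opp) -> no flip
Dir N: first cell '.' (not opp) -> no flip
Dir NE: first cell '.' (not opp) -> no flip
Dir W: opp run (4,5) capped by W -> flip
Dir E: first cell '.' (not opp) -> no flip
Dir SW: opp run (5,5), next='.' -> no flip
Dir S: first cell '.' (not opp) -> no flip
Dir SE: first cell '.' (not opp) -> no flip
All flips: (4,5)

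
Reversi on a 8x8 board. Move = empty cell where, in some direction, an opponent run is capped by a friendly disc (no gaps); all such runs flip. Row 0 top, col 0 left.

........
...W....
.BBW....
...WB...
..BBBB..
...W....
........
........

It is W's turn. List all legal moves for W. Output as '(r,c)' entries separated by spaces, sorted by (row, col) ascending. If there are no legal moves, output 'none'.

(1,0): no bracket -> illegal
(1,1): flips 1 -> legal
(1,2): no bracket -> illegal
(2,0): flips 2 -> legal
(2,4): no bracket -> illegal
(2,5): no bracket -> illegal
(3,0): no bracket -> illegal
(3,1): flips 2 -> legal
(3,2): no bracket -> illegal
(3,5): flips 2 -> legal
(3,6): no bracket -> illegal
(4,1): no bracket -> illegal
(4,6): no bracket -> illegal
(5,1): flips 1 -> legal
(5,2): no bracket -> illegal
(5,4): no bracket -> illegal
(5,5): flips 1 -> legal
(5,6): flips 2 -> legal

Answer: (1,1) (2,0) (3,1) (3,5) (5,1) (5,5) (5,6)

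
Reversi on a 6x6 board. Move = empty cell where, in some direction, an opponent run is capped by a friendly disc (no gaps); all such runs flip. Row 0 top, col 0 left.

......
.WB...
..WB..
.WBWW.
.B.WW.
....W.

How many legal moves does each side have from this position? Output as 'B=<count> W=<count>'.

-- B to move --
(0,0): no bracket -> illegal
(0,1): no bracket -> illegal
(0,2): no bracket -> illegal
(1,0): flips 1 -> legal
(1,3): no bracket -> illegal
(2,0): no bracket -> illegal
(2,1): flips 2 -> legal
(2,4): no bracket -> illegal
(2,5): no bracket -> illegal
(3,0): flips 1 -> legal
(3,5): flips 2 -> legal
(4,0): no bracket -> illegal
(4,2): no bracket -> illegal
(4,5): flips 1 -> legal
(5,2): no bracket -> illegal
(5,3): flips 2 -> legal
(5,5): no bracket -> illegal
B mobility = 6
-- W to move --
(0,1): flips 2 -> legal
(0,2): flips 1 -> legal
(0,3): no bracket -> illegal
(1,3): flips 2 -> legal
(1,4): no bracket -> illegal
(2,1): flips 1 -> legal
(2,4): flips 1 -> legal
(3,0): no bracket -> illegal
(4,0): no bracket -> illegal
(4,2): flips 1 -> legal
(5,0): no bracket -> illegal
(5,1): flips 1 -> legal
(5,2): no bracket -> illegal
W mobility = 7

Answer: B=6 W=7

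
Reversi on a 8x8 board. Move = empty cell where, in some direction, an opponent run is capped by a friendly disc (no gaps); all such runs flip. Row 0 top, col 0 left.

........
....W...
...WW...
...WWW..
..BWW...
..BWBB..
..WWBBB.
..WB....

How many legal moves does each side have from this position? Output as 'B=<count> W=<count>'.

-- B to move --
(0,3): no bracket -> illegal
(0,4): flips 4 -> legal
(0,5): no bracket -> illegal
(1,2): no bracket -> illegal
(1,3): flips 5 -> legal
(1,5): flips 2 -> legal
(2,2): flips 2 -> legal
(2,5): flips 2 -> legal
(2,6): no bracket -> illegal
(3,2): flips 1 -> legal
(3,6): no bracket -> illegal
(4,5): flips 2 -> legal
(4,6): no bracket -> illegal
(5,1): flips 1 -> legal
(6,1): flips 2 -> legal
(7,1): flips 1 -> legal
(7,4): flips 1 -> legal
B mobility = 11
-- W to move --
(3,1): flips 1 -> legal
(3,2): flips 2 -> legal
(4,1): flips 2 -> legal
(4,5): flips 1 -> legal
(4,6): no bracket -> illegal
(5,1): flips 2 -> legal
(5,6): flips 2 -> legal
(5,7): no bracket -> illegal
(6,1): flips 1 -> legal
(6,7): flips 3 -> legal
(7,4): flips 3 -> legal
(7,5): flips 1 -> legal
(7,6): flips 2 -> legal
(7,7): flips 2 -> legal
W mobility = 12

Answer: B=11 W=12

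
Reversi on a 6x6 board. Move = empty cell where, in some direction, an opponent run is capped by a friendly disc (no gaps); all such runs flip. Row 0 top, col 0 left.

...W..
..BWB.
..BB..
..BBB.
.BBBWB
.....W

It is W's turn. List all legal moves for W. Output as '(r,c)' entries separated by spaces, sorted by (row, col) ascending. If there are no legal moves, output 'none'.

Answer: (1,1) (1,5) (2,1) (2,4) (2,5) (3,1) (3,5) (4,0) (5,3)

Derivation:
(0,1): no bracket -> illegal
(0,2): no bracket -> illegal
(0,4): no bracket -> illegal
(0,5): no bracket -> illegal
(1,1): flips 3 -> legal
(1,5): flips 1 -> legal
(2,1): flips 1 -> legal
(2,4): flips 1 -> legal
(2,5): flips 1 -> legal
(3,0): no bracket -> illegal
(3,1): flips 1 -> legal
(3,5): flips 1 -> legal
(4,0): flips 3 -> legal
(5,0): no bracket -> illegal
(5,1): no bracket -> illegal
(5,2): no bracket -> illegal
(5,3): flips 3 -> legal
(5,4): no bracket -> illegal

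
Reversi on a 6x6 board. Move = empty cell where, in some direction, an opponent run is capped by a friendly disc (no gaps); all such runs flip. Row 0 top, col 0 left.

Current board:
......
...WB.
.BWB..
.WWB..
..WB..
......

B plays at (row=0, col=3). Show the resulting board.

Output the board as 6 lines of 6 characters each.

Place B at (0,3); scan 8 dirs for brackets.
Dir NW: edge -> no flip
Dir N: edge -> no flip
Dir NE: edge -> no flip
Dir W: first cell '.' (not opp) -> no flip
Dir E: first cell '.' (not opp) -> no flip
Dir SW: first cell '.' (not opp) -> no flip
Dir S: opp run (1,3) capped by B -> flip
Dir SE: first cell 'B' (not opp) -> no flip
All flips: (1,3)

Answer: ...B..
...BB.
.BWB..
.WWB..
..WB..
......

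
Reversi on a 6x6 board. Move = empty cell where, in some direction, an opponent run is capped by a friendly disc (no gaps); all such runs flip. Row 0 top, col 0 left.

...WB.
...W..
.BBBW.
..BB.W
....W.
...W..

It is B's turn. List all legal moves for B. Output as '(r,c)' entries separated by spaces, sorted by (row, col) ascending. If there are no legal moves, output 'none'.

(0,2): flips 1 -> legal
(1,2): no bracket -> illegal
(1,4): no bracket -> illegal
(1,5): flips 1 -> legal
(2,5): flips 1 -> legal
(3,4): no bracket -> illegal
(4,2): no bracket -> illegal
(4,3): no bracket -> illegal
(4,5): no bracket -> illegal
(5,2): no bracket -> illegal
(5,4): no bracket -> illegal
(5,5): flips 1 -> legal

Answer: (0,2) (1,5) (2,5) (5,5)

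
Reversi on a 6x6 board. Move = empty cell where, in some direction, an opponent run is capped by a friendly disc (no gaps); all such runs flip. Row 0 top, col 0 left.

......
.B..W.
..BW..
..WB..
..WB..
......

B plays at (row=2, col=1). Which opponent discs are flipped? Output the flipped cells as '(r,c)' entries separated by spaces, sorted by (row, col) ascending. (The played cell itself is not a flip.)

Answer: (3,2)

Derivation:
Dir NW: first cell '.' (not opp) -> no flip
Dir N: first cell 'B' (not opp) -> no flip
Dir NE: first cell '.' (not opp) -> no flip
Dir W: first cell '.' (not opp) -> no flip
Dir E: first cell 'B' (not opp) -> no flip
Dir SW: first cell '.' (not opp) -> no flip
Dir S: first cell '.' (not opp) -> no flip
Dir SE: opp run (3,2) capped by B -> flip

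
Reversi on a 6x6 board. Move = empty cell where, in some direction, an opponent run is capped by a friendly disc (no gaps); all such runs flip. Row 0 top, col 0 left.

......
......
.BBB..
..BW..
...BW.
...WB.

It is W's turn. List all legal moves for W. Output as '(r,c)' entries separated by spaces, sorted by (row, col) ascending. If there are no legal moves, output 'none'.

(1,0): no bracket -> illegal
(1,1): flips 1 -> legal
(1,2): no bracket -> illegal
(1,3): flips 1 -> legal
(1,4): no bracket -> illegal
(2,0): no bracket -> illegal
(2,4): no bracket -> illegal
(3,0): no bracket -> illegal
(3,1): flips 1 -> legal
(3,4): no bracket -> illegal
(4,1): no bracket -> illegal
(4,2): flips 1 -> legal
(4,5): no bracket -> illegal
(5,2): no bracket -> illegal
(5,5): flips 1 -> legal

Answer: (1,1) (1,3) (3,1) (4,2) (5,5)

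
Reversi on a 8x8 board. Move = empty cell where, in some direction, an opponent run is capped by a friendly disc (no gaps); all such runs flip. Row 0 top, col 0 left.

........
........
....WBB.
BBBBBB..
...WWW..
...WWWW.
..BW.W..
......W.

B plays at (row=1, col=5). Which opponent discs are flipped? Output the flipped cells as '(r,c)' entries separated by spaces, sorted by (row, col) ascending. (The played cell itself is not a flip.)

Answer: (2,4)

Derivation:
Dir NW: first cell '.' (not opp) -> no flip
Dir N: first cell '.' (not opp) -> no flip
Dir NE: first cell '.' (not opp) -> no flip
Dir W: first cell '.' (not opp) -> no flip
Dir E: first cell '.' (not opp) -> no flip
Dir SW: opp run (2,4) capped by B -> flip
Dir S: first cell 'B' (not opp) -> no flip
Dir SE: first cell 'B' (not opp) -> no flip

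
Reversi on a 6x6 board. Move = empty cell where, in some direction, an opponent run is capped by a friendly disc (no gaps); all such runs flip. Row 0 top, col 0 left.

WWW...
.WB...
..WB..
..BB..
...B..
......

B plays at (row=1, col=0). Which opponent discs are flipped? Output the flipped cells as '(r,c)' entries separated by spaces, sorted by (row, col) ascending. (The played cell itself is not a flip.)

Dir NW: edge -> no flip
Dir N: opp run (0,0), next=edge -> no flip
Dir NE: opp run (0,1), next=edge -> no flip
Dir W: edge -> no flip
Dir E: opp run (1,1) capped by B -> flip
Dir SW: edge -> no flip
Dir S: first cell '.' (not opp) -> no flip
Dir SE: first cell '.' (not opp) -> no flip

Answer: (1,1)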